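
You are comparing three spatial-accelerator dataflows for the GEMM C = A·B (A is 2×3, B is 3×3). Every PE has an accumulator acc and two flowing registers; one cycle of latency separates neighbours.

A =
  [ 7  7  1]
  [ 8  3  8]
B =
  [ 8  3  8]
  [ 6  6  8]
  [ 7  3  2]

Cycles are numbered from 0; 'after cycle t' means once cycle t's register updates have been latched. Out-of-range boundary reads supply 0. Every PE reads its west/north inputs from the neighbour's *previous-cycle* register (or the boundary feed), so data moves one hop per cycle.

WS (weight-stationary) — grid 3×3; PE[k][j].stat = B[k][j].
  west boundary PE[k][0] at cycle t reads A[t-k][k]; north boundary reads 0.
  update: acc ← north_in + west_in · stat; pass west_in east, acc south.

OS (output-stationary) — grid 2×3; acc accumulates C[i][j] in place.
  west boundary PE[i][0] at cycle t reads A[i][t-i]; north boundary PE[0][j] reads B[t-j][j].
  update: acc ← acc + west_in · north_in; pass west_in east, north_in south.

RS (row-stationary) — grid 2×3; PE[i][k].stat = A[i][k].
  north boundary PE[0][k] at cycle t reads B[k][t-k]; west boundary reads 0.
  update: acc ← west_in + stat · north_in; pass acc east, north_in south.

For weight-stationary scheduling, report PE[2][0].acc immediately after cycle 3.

PE[2][0].acc = 138

WS on a 3×3 grid — tracing PE[2][0] and its feeders:
  step 0 · PE1,0: acc=0; fwd→0 fwd↓0
  step 0 · PE2,0: acc=0; fwd→0 fwd↓0
  step 1 · PE1,0: acc=98; fwd→7 fwd↓98
  step 1 · PE2,0: acc=0; fwd→0 fwd↓0
  step 2 · PE1,0: acc=82; fwd→3 fwd↓82
  step 2 · PE2,0: acc=105; fwd→1 fwd↓105
  step 3 · PE1,0: acc=0; fwd→0 fwd↓0
  step 3 · PE2,0: acc=138; fwd→8 fwd↓138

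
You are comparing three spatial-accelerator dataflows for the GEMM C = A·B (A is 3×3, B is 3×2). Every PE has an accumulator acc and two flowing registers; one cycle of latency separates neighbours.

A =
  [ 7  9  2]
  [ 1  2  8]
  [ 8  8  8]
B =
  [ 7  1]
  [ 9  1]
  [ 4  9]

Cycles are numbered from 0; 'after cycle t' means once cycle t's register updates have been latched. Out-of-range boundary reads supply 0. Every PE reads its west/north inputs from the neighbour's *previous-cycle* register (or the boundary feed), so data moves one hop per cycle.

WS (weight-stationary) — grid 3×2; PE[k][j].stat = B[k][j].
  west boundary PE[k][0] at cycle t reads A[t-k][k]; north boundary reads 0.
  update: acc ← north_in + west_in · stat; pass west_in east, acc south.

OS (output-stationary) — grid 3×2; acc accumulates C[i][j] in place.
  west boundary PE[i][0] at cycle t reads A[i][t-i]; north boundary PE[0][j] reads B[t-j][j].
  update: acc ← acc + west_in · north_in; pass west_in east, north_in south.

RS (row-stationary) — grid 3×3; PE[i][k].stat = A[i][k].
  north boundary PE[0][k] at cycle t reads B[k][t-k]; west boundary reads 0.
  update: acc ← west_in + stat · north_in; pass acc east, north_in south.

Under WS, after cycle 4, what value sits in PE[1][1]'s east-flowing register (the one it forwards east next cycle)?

WS (3×2). Following PE[1][1] plus its west/north inputs:
  step 0 · PE0,1: acc=0; fwd→0 fwd↓0
  step 0 · PE1,0: acc=0; fwd→0 fwd↓0
  step 0 · PE1,1: acc=0; fwd→0 fwd↓0
  step 1 · PE0,1: acc=7; fwd→7 fwd↓7
  step 1 · PE1,0: acc=130; fwd→9 fwd↓130
  step 1 · PE1,1: acc=0; fwd→0 fwd↓0
  step 2 · PE0,1: acc=1; fwd→1 fwd↓1
  step 2 · PE1,0: acc=25; fwd→2 fwd↓25
  step 2 · PE1,1: acc=16; fwd→9 fwd↓16
  step 3 · PE0,1: acc=8; fwd→8 fwd↓8
  step 3 · PE1,0: acc=128; fwd→8 fwd↓128
  step 3 · PE1,1: acc=3; fwd→2 fwd↓3
  step 4 · PE0,1: acc=0; fwd→0 fwd↓0
  step 4 · PE1,0: acc=0; fwd→0 fwd↓0
  step 4 · PE1,1: acc=16; fwd→8 fwd↓16

register = 8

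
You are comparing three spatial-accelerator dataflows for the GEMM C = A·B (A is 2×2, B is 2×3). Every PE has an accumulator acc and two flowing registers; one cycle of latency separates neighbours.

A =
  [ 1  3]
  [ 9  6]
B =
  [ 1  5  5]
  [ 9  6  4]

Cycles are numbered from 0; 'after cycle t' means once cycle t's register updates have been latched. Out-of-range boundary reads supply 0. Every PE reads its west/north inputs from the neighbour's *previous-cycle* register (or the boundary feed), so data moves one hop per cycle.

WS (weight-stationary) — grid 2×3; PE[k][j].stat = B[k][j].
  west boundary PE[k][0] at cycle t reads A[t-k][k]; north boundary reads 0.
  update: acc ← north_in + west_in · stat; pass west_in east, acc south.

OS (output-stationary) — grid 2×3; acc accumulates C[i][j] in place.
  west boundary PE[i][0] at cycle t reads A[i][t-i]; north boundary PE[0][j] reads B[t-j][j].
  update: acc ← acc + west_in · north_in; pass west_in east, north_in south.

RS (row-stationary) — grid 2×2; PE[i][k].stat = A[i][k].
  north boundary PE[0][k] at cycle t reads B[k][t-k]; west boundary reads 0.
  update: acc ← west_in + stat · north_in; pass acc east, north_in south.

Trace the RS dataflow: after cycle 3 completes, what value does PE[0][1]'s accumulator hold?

RS on a 2×2 grid — tracing PE[0][1] and its feeders:
  [0] (0,0) acc=1 (h:1 v:1)
  [0] (0,1) acc=0 (h:0 v:0)
  [1] (0,0) acc=5 (h:5 v:5)
  [1] (0,1) acc=28 (h:28 v:9)
  [2] (0,0) acc=5 (h:5 v:5)
  [2] (0,1) acc=23 (h:23 v:6)
  [3] (0,0) acc=0 (h:0 v:0)
  [3] (0,1) acc=17 (h:17 v:4)

PE[0][1].acc = 17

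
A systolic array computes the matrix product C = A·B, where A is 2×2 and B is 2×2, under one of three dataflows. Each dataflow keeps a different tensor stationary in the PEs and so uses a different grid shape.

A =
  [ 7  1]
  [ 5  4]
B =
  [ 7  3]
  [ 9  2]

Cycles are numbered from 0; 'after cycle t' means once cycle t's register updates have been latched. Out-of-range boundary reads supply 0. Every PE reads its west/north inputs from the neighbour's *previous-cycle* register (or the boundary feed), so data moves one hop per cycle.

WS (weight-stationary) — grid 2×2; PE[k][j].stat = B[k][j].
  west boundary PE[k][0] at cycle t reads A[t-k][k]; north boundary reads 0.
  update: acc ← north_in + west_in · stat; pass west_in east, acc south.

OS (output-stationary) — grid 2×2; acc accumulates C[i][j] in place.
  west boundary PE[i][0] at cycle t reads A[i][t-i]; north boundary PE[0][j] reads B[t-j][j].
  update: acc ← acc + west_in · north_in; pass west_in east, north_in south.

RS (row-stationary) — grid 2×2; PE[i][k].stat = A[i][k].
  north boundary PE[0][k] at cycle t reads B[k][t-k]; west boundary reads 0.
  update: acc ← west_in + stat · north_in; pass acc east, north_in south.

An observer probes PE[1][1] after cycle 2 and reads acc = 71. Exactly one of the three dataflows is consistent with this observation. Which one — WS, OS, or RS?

dataflow = RS

Under WS (2×2), PE[1][1]:
  step 0 · PE1,1: acc=0; fwd→0 fwd↓0
  step 1 · PE1,1: acc=0; fwd→0 fwd↓0
  step 2 · PE1,1: acc=23; fwd→1 fwd↓23
Under OS (2×2), PE[1][1]:
  step 0 · PE1,1: acc=0; fwd→0 fwd↓0
  step 1 · PE1,1: acc=0; fwd→0 fwd↓0
  step 2 · PE1,1: acc=15; fwd→5 fwd↓3
Under RS (2×2), PE[1][1]:
  step 0 · PE1,1: acc=0; fwd→0 fwd↓0
  step 1 · PE1,1: acc=0; fwd→0 fwd↓0
  step 2 · PE1,1: acc=71; fwd→71 fwd↓9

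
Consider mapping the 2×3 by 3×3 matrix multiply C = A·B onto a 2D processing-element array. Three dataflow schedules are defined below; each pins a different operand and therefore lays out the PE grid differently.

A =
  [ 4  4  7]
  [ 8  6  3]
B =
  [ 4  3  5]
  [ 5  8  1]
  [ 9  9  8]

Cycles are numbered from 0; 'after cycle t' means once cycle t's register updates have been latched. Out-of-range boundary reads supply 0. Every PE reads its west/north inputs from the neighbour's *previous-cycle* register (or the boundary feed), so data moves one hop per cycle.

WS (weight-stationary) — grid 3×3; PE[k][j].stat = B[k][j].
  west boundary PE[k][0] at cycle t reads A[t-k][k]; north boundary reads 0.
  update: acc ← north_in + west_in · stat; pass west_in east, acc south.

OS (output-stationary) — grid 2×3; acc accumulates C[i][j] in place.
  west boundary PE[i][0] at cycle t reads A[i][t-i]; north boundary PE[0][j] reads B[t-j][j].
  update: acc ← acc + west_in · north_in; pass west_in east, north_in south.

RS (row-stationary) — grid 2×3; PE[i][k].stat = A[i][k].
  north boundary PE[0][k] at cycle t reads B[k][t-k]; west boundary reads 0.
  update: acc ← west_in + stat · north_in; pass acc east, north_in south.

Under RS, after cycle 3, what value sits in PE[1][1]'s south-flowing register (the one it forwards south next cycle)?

Tracing RS — 2×3 array, target PE[1][1]:
  [0] (0,1) acc=0 (h:0 v:0)
  [0] (1,0) acc=0 (h:0 v:0)
  [0] (1,1) acc=0 (h:0 v:0)
  [1] (0,1) acc=36 (h:36 v:5)
  [1] (1,0) acc=32 (h:32 v:4)
  [1] (1,1) acc=0 (h:0 v:0)
  [2] (0,1) acc=44 (h:44 v:8)
  [2] (1,0) acc=24 (h:24 v:3)
  [2] (1,1) acc=62 (h:62 v:5)
  [3] (0,1) acc=24 (h:24 v:1)
  [3] (1,0) acc=40 (h:40 v:5)
  [3] (1,1) acc=72 (h:72 v:8)

register = 8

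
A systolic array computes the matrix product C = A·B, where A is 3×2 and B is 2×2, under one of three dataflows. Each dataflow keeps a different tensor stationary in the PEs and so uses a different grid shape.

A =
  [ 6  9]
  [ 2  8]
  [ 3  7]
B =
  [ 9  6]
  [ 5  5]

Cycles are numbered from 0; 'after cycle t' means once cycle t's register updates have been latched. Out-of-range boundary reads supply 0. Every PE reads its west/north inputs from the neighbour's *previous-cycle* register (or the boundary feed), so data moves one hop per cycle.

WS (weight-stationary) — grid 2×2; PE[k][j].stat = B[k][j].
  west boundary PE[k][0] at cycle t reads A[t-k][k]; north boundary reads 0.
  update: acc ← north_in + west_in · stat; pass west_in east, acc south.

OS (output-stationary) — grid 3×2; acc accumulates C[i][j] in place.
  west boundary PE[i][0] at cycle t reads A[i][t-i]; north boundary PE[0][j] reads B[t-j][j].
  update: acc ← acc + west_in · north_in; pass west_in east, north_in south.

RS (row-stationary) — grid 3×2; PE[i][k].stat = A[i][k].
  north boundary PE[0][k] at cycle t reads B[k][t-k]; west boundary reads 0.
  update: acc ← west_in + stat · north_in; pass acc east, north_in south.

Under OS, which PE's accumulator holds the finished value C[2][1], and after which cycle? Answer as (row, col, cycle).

(row, col, cycle) = (2, 1, 4)

OS: C[2][1] accumulates in PE[2][1]:
  after 0 — PE[2][1] acc=0, pass-E 0, pass-S 0
  after 1 — PE[2][1] acc=0, pass-E 0, pass-S 0
  after 2 — PE[2][1] acc=0, pass-E 0, pass-S 0
  after 3 — PE[2][1] acc=18, pass-E 3, pass-S 6
  after 4 — PE[2][1] acc=53, pass-E 7, pass-S 5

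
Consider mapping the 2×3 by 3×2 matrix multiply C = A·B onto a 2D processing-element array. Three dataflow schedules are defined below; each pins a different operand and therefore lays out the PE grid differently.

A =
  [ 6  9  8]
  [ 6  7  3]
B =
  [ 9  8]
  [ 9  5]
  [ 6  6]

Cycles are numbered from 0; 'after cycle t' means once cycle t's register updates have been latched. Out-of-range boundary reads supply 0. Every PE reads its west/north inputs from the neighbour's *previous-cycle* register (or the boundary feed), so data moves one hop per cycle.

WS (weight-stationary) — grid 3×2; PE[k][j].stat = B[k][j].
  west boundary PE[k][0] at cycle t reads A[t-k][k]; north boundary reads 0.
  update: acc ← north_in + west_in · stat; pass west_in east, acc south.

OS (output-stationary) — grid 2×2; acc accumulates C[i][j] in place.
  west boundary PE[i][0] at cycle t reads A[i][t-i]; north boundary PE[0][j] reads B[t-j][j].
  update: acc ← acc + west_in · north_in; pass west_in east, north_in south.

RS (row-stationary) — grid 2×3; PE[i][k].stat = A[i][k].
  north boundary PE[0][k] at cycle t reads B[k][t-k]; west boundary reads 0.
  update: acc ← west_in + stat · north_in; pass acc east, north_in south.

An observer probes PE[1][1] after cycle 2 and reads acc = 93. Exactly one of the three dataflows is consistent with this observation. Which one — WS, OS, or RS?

dataflow = WS

WS [3×2] PE[1][1] across cycles:
  @0  [1,1]  acc 0  |  →0  ↓0
  @1  [1,1]  acc 0  |  →0  ↓0
  @2  [1,1]  acc 93  |  →9  ↓93
OS [2×2] PE[1][1] across cycles:
  @0  [1,1]  acc 0  |  →0  ↓0
  @1  [1,1]  acc 0  |  →0  ↓0
  @2  [1,1]  acc 48  |  →6  ↓8
RS [2×3] PE[1][1] across cycles:
  @0  [1,1]  acc 0  |  →0  ↓0
  @1  [1,1]  acc 0  |  →0  ↓0
  @2  [1,1]  acc 117  |  →117  ↓9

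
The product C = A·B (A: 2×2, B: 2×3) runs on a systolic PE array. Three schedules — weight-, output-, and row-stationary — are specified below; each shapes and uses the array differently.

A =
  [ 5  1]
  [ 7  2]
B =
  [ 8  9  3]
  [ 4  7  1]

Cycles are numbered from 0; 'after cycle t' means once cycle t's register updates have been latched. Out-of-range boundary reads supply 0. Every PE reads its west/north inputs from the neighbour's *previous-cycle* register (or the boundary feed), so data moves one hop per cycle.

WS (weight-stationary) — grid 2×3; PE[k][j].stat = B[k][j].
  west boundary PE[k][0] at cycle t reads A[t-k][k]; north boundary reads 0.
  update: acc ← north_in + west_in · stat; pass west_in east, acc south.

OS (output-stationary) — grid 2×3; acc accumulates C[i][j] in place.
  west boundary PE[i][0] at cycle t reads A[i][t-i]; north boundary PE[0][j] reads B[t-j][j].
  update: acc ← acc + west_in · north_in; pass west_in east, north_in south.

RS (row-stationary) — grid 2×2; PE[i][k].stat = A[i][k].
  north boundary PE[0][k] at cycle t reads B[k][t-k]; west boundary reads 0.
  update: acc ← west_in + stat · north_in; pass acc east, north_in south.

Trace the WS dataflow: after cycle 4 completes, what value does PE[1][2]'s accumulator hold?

WS 2×3: PE[1][2] cycle-by-cycle (with neighbour feeds):
  step 0 · PE0,2: acc=0; fwd→0 fwd↓0
  step 0 · PE1,1: acc=0; fwd→0 fwd↓0
  step 0 · PE1,2: acc=0; fwd→0 fwd↓0
  step 1 · PE0,2: acc=0; fwd→0 fwd↓0
  step 1 · PE1,1: acc=0; fwd→0 fwd↓0
  step 1 · PE1,2: acc=0; fwd→0 fwd↓0
  step 2 · PE0,2: acc=15; fwd→5 fwd↓15
  step 2 · PE1,1: acc=52; fwd→1 fwd↓52
  step 2 · PE1,2: acc=0; fwd→0 fwd↓0
  step 3 · PE0,2: acc=21; fwd→7 fwd↓21
  step 3 · PE1,1: acc=77; fwd→2 fwd↓77
  step 3 · PE1,2: acc=16; fwd→1 fwd↓16
  step 4 · PE0,2: acc=0; fwd→0 fwd↓0
  step 4 · PE1,1: acc=0; fwd→0 fwd↓0
  step 4 · PE1,2: acc=23; fwd→2 fwd↓23

PE[1][2].acc = 23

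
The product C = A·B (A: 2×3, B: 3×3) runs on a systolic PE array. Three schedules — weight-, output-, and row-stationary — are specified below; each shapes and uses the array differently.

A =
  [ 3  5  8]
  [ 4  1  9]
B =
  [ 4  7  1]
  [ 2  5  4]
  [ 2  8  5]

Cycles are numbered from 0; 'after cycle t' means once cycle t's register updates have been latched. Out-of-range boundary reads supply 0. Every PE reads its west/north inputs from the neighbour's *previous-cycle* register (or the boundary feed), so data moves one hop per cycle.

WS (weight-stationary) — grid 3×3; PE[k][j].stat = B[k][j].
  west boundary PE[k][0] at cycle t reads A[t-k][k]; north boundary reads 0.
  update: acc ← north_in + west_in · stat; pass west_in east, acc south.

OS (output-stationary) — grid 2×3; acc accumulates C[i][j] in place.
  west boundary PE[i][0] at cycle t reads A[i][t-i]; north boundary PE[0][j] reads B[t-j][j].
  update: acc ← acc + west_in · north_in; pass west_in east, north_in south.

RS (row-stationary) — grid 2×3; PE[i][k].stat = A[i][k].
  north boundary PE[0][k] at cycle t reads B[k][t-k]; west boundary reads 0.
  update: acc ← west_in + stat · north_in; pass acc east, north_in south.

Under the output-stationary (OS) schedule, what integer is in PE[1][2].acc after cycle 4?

PE[1][2].acc = 8

OS 2×3: PE[1][2] cycle-by-cycle (with neighbour feeds):
  t=0 PE[0][2]: acc=0 h=0 v=0
  t=0 PE[1][1]: acc=0 h=0 v=0
  t=0 PE[1][2]: acc=0 h=0 v=0
  t=1 PE[0][2]: acc=0 h=0 v=0
  t=1 PE[1][1]: acc=0 h=0 v=0
  t=1 PE[1][2]: acc=0 h=0 v=0
  t=2 PE[0][2]: acc=3 h=3 v=1
  t=2 PE[1][1]: acc=28 h=4 v=7
  t=2 PE[1][2]: acc=0 h=0 v=0
  t=3 PE[0][2]: acc=23 h=5 v=4
  t=3 PE[1][1]: acc=33 h=1 v=5
  t=3 PE[1][2]: acc=4 h=4 v=1
  t=4 PE[0][2]: acc=63 h=8 v=5
  t=4 PE[1][1]: acc=105 h=9 v=8
  t=4 PE[1][2]: acc=8 h=1 v=4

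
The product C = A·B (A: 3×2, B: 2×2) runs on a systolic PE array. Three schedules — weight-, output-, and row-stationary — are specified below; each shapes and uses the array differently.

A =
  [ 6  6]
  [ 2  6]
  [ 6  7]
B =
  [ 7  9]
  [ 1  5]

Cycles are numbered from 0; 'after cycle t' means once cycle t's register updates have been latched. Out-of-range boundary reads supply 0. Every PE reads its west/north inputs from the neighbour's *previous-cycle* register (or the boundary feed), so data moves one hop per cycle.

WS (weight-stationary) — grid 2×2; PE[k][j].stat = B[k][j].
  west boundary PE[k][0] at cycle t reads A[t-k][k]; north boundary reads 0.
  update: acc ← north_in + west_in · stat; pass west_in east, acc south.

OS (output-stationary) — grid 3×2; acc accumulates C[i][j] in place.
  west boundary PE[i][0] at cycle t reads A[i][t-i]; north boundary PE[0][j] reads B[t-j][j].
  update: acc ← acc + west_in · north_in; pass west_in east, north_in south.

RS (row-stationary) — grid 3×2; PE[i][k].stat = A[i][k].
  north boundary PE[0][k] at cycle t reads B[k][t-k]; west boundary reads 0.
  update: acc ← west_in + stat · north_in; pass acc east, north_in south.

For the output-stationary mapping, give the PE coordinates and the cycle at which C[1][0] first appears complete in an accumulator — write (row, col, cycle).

(row, col, cycle) = (1, 0, 2)

OS: C[1][0] accumulates in PE[1][0]:
  cycle 0: PE[1][0] → acc 0, east 0, south 0
  cycle 1: PE[1][0] → acc 14, east 2, south 7
  cycle 2: PE[1][0] → acc 20, east 6, south 1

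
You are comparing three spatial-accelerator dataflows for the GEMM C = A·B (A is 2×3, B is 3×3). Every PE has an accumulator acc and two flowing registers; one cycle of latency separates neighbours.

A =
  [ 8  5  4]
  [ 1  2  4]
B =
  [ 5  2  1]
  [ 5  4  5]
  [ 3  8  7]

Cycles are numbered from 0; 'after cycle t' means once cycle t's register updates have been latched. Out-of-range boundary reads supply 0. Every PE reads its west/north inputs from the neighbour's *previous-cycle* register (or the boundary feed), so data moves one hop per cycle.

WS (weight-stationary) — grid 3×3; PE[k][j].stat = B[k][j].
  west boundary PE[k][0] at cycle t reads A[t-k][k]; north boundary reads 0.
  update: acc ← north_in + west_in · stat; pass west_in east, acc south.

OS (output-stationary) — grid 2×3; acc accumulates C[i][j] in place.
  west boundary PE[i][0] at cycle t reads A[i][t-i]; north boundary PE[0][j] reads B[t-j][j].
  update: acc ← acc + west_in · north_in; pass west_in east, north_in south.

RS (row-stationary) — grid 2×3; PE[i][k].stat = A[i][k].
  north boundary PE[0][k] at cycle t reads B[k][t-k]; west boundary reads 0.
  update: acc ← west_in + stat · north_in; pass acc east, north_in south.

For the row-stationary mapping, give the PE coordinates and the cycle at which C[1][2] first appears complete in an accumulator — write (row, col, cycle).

(row, col, cycle) = (1, 2, 5)

RS: C[1][2] accumulates in PE[1][2]:
  [0] (1,2) acc=0 (h:0 v:0)
  [1] (1,2) acc=0 (h:0 v:0)
  [2] (1,2) acc=0 (h:0 v:0)
  [3] (1,2) acc=27 (h:27 v:3)
  [4] (1,2) acc=42 (h:42 v:8)
  [5] (1,2) acc=39 (h:39 v:7)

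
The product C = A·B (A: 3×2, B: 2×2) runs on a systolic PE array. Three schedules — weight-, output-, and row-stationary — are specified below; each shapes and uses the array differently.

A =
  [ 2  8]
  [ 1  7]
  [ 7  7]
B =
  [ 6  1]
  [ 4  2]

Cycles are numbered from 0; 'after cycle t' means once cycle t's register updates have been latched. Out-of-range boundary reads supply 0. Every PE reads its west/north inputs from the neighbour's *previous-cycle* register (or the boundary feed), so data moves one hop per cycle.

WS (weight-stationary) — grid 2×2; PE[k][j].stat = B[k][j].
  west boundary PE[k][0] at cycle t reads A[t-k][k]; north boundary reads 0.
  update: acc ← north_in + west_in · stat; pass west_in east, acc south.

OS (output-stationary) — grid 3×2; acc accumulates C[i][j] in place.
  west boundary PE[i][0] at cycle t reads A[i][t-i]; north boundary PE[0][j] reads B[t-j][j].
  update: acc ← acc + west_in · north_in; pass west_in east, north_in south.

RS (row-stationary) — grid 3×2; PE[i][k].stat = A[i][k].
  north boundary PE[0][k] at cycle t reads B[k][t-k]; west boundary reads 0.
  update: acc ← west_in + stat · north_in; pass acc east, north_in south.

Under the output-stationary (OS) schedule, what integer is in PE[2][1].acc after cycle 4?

PE[2][1].acc = 21

OS 3×2: PE[2][1] cycle-by-cycle (with neighbour feeds):
  t=0 PE[1][1]: acc=0 h=0 v=0
  t=0 PE[2][0]: acc=0 h=0 v=0
  t=0 PE[2][1]: acc=0 h=0 v=0
  t=1 PE[1][1]: acc=0 h=0 v=0
  t=1 PE[2][0]: acc=0 h=0 v=0
  t=1 PE[2][1]: acc=0 h=0 v=0
  t=2 PE[1][1]: acc=1 h=1 v=1
  t=2 PE[2][0]: acc=42 h=7 v=6
  t=2 PE[2][1]: acc=0 h=0 v=0
  t=3 PE[1][1]: acc=15 h=7 v=2
  t=3 PE[2][0]: acc=70 h=7 v=4
  t=3 PE[2][1]: acc=7 h=7 v=1
  t=4 PE[1][1]: acc=15 h=0 v=0
  t=4 PE[2][0]: acc=70 h=0 v=0
  t=4 PE[2][1]: acc=21 h=7 v=2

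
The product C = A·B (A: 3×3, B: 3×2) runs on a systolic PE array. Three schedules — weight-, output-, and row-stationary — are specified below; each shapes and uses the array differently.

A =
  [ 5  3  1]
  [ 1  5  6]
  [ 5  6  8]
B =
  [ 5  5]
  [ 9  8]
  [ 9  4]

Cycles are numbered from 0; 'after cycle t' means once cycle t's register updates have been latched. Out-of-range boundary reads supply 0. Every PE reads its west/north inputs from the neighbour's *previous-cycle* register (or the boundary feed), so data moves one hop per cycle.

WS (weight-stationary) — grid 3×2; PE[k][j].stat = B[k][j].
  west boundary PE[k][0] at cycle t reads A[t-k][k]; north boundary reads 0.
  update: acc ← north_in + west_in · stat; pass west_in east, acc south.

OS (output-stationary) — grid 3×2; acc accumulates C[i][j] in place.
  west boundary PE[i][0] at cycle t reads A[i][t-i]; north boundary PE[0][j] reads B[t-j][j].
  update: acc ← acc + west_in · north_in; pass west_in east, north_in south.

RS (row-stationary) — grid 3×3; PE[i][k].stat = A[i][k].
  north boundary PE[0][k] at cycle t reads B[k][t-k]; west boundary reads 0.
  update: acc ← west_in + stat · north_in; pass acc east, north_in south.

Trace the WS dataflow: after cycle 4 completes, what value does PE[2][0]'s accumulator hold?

WS on a 3×2 grid — tracing PE[2][0] and its feeders:
  [0] (1,0) acc=0 (h:0 v:0)
  [0] (2,0) acc=0 (h:0 v:0)
  [1] (1,0) acc=52 (h:3 v:52)
  [1] (2,0) acc=0 (h:0 v:0)
  [2] (1,0) acc=50 (h:5 v:50)
  [2] (2,0) acc=61 (h:1 v:61)
  [3] (1,0) acc=79 (h:6 v:79)
  [3] (2,0) acc=104 (h:6 v:104)
  [4] (1,0) acc=0 (h:0 v:0)
  [4] (2,0) acc=151 (h:8 v:151)

PE[2][0].acc = 151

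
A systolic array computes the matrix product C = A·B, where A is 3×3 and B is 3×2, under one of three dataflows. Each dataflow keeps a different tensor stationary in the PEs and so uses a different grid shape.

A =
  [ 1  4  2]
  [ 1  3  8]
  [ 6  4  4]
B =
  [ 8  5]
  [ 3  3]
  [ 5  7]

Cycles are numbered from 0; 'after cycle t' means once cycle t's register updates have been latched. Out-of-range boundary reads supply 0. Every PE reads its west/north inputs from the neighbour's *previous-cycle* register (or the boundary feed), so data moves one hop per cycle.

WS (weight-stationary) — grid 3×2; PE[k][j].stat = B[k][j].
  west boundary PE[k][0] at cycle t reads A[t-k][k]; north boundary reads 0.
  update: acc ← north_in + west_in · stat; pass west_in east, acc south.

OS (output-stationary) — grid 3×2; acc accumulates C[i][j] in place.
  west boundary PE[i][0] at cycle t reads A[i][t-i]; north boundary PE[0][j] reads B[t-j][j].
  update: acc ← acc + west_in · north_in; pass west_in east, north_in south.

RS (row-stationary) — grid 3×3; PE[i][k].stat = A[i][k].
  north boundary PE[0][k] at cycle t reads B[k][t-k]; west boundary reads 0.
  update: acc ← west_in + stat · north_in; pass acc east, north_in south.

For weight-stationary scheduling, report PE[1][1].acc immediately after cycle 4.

PE[1][1].acc = 42

WS 3×2: PE[1][1] cycle-by-cycle (with neighbour feeds):
  after 0 — PE[0][1] acc=0, pass-E 0, pass-S 0
  after 0 — PE[1][0] acc=0, pass-E 0, pass-S 0
  after 0 — PE[1][1] acc=0, pass-E 0, pass-S 0
  after 1 — PE[0][1] acc=5, pass-E 1, pass-S 5
  after 1 — PE[1][0] acc=20, pass-E 4, pass-S 20
  after 1 — PE[1][1] acc=0, pass-E 0, pass-S 0
  after 2 — PE[0][1] acc=5, pass-E 1, pass-S 5
  after 2 — PE[1][0] acc=17, pass-E 3, pass-S 17
  after 2 — PE[1][1] acc=17, pass-E 4, pass-S 17
  after 3 — PE[0][1] acc=30, pass-E 6, pass-S 30
  after 3 — PE[1][0] acc=60, pass-E 4, pass-S 60
  after 3 — PE[1][1] acc=14, pass-E 3, pass-S 14
  after 4 — PE[0][1] acc=0, pass-E 0, pass-S 0
  after 4 — PE[1][0] acc=0, pass-E 0, pass-S 0
  after 4 — PE[1][1] acc=42, pass-E 4, pass-S 42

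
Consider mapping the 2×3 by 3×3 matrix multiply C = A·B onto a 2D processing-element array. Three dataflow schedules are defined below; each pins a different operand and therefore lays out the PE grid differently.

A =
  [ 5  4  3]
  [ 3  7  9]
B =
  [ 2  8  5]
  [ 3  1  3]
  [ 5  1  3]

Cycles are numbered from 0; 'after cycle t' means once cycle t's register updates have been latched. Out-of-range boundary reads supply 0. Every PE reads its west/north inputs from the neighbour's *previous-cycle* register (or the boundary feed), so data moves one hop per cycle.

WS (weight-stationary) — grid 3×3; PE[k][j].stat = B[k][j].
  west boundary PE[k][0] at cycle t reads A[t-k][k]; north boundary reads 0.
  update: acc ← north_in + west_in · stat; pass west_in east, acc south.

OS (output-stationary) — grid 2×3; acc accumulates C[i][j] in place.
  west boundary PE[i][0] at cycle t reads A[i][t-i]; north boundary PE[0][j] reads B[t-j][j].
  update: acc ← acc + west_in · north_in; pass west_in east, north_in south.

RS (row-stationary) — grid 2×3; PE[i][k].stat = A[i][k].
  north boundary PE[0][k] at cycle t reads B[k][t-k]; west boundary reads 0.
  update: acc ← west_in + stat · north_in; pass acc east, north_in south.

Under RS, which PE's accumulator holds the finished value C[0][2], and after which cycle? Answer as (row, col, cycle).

RS: C[0][2] accumulates in PE[0][2]:
  cycle 0: PE[0][2] → acc 0, east 0, south 0
  cycle 1: PE[0][2] → acc 0, east 0, south 0
  cycle 2: PE[0][2] → acc 37, east 37, south 5
  cycle 3: PE[0][2] → acc 47, east 47, south 1
  cycle 4: PE[0][2] → acc 46, east 46, south 3

(row, col, cycle) = (0, 2, 4)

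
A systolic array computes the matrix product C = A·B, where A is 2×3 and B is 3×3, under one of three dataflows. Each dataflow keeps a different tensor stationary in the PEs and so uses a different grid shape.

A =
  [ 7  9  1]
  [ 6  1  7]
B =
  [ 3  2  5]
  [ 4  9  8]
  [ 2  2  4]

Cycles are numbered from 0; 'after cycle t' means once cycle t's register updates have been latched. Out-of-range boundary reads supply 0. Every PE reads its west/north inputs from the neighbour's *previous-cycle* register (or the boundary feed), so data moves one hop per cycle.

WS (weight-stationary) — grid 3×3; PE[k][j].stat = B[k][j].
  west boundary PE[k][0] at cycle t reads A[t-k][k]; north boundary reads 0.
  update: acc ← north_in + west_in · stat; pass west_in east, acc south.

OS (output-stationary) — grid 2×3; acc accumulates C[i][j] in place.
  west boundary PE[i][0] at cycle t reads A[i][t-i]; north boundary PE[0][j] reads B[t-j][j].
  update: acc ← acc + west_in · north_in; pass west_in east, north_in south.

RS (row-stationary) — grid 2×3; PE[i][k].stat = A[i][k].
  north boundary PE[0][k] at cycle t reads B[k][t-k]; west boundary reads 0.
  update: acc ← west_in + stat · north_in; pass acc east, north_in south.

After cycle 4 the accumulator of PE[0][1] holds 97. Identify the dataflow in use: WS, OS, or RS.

WS (3×3 grid), PE[0][1]:
  c0 r0c1: 0 / 0 / 0
  c1 r0c1: 14 / 7 / 14
  c2 r0c1: 12 / 6 / 12
  c3 r0c1: 0 / 0 / 0
  c4 r0c1: 0 / 0 / 0
OS (2×3 grid), PE[0][1]:
  c0 r0c1: 0 / 0 / 0
  c1 r0c1: 14 / 7 / 2
  c2 r0c1: 95 / 9 / 9
  c3 r0c1: 97 / 1 / 2
  c4 r0c1: 97 / 0 / 0
RS (2×3 grid), PE[0][1]:
  c0 r0c1: 0 / 0 / 0
  c1 r0c1: 57 / 57 / 4
  c2 r0c1: 95 / 95 / 9
  c3 r0c1: 107 / 107 / 8
  c4 r0c1: 0 / 0 / 0

dataflow = OS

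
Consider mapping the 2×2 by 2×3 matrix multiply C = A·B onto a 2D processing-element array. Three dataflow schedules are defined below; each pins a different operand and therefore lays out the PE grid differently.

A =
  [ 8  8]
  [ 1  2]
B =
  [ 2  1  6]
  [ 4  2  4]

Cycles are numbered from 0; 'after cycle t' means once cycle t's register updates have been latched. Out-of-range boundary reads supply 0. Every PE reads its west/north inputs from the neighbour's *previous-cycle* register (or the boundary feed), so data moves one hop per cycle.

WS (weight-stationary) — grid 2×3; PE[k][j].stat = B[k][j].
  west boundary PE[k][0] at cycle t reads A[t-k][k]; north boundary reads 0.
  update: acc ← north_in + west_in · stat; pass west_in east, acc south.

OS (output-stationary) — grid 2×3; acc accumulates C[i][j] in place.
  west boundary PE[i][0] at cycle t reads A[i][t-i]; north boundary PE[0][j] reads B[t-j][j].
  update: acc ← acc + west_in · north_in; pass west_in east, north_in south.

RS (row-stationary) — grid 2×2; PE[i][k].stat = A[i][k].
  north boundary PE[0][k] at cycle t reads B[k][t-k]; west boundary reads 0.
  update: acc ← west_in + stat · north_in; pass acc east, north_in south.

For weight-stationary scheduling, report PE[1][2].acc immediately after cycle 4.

PE[1][2].acc = 14

Tracing WS — 2×3 array, target PE[1][2]:
  step 0 · PE0,2: acc=0; fwd→0 fwd↓0
  step 0 · PE1,1: acc=0; fwd→0 fwd↓0
  step 0 · PE1,2: acc=0; fwd→0 fwd↓0
  step 1 · PE0,2: acc=0; fwd→0 fwd↓0
  step 1 · PE1,1: acc=0; fwd→0 fwd↓0
  step 1 · PE1,2: acc=0; fwd→0 fwd↓0
  step 2 · PE0,2: acc=48; fwd→8 fwd↓48
  step 2 · PE1,1: acc=24; fwd→8 fwd↓24
  step 2 · PE1,2: acc=0; fwd→0 fwd↓0
  step 3 · PE0,2: acc=6; fwd→1 fwd↓6
  step 3 · PE1,1: acc=5; fwd→2 fwd↓5
  step 3 · PE1,2: acc=80; fwd→8 fwd↓80
  step 4 · PE0,2: acc=0; fwd→0 fwd↓0
  step 4 · PE1,1: acc=0; fwd→0 fwd↓0
  step 4 · PE1,2: acc=14; fwd→2 fwd↓14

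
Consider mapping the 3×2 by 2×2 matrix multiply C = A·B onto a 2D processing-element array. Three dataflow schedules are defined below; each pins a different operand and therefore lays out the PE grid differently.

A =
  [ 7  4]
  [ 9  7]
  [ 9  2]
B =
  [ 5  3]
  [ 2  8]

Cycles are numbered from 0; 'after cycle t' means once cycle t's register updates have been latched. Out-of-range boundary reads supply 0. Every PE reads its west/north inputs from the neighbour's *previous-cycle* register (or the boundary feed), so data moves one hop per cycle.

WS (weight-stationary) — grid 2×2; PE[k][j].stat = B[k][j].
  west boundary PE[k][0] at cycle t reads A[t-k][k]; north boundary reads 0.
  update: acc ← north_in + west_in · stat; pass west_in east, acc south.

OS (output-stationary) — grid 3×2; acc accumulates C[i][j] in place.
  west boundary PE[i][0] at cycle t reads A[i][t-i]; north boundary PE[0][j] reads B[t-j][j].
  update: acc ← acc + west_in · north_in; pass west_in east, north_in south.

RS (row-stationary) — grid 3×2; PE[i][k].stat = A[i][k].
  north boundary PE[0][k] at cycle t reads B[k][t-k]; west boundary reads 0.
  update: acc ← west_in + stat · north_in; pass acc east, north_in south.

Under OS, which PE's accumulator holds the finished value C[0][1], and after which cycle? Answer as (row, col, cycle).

Under OS, C[0][1] lands at PE[0][1]:
  c0 r0c1: 0 / 0 / 0
  c1 r0c1: 21 / 7 / 3
  c2 r0c1: 53 / 4 / 8

(row, col, cycle) = (0, 1, 2)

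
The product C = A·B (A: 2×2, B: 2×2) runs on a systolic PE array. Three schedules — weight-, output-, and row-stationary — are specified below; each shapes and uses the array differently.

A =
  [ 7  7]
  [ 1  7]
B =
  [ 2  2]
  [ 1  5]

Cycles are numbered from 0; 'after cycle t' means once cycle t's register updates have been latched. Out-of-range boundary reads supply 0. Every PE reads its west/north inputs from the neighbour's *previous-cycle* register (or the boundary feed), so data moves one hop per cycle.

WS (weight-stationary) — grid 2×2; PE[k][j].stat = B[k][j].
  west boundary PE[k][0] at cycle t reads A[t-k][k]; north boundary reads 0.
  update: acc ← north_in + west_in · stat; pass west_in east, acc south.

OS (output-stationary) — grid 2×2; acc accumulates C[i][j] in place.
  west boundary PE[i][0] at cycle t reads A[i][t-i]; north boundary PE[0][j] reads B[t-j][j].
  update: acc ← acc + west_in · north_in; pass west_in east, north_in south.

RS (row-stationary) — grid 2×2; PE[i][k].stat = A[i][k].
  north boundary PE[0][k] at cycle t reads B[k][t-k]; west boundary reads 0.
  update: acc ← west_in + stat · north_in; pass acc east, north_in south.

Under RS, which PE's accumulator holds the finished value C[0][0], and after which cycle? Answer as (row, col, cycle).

(row, col, cycle) = (0, 1, 1)

RS: C[0][0] accumulates in PE[0][1]:
  0: (0,1).acc=0  regs=<0,0>
  1: (0,1).acc=21  regs=<21,1>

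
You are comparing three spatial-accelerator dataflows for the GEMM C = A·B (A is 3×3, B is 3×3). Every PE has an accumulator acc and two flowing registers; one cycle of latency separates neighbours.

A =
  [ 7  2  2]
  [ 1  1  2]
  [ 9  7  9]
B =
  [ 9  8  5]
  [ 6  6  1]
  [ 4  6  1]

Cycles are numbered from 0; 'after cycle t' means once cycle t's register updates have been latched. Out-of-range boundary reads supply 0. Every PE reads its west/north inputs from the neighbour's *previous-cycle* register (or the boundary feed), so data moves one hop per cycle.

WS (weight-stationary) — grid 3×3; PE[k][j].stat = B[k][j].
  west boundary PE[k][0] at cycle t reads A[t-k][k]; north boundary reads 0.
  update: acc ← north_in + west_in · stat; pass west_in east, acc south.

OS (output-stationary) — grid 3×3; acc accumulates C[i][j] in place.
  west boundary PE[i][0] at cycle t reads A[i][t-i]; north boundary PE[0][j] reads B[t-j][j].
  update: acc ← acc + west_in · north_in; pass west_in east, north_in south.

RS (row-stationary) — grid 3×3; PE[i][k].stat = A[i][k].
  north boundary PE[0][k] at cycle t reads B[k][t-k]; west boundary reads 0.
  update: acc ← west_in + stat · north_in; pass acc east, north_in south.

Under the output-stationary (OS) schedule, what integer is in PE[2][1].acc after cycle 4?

OS 3×3: PE[2][1] cycle-by-cycle (with neighbour feeds):
  after 0 — PE[1][1] acc=0, pass-E 0, pass-S 0
  after 0 — PE[2][0] acc=0, pass-E 0, pass-S 0
  after 0 — PE[2][1] acc=0, pass-E 0, pass-S 0
  after 1 — PE[1][1] acc=0, pass-E 0, pass-S 0
  after 1 — PE[2][0] acc=0, pass-E 0, pass-S 0
  after 1 — PE[2][1] acc=0, pass-E 0, pass-S 0
  after 2 — PE[1][1] acc=8, pass-E 1, pass-S 8
  after 2 — PE[2][0] acc=81, pass-E 9, pass-S 9
  after 2 — PE[2][1] acc=0, pass-E 0, pass-S 0
  after 3 — PE[1][1] acc=14, pass-E 1, pass-S 6
  after 3 — PE[2][0] acc=123, pass-E 7, pass-S 6
  after 3 — PE[2][1] acc=72, pass-E 9, pass-S 8
  after 4 — PE[1][1] acc=26, pass-E 2, pass-S 6
  after 4 — PE[2][0] acc=159, pass-E 9, pass-S 4
  after 4 — PE[2][1] acc=114, pass-E 7, pass-S 6

PE[2][1].acc = 114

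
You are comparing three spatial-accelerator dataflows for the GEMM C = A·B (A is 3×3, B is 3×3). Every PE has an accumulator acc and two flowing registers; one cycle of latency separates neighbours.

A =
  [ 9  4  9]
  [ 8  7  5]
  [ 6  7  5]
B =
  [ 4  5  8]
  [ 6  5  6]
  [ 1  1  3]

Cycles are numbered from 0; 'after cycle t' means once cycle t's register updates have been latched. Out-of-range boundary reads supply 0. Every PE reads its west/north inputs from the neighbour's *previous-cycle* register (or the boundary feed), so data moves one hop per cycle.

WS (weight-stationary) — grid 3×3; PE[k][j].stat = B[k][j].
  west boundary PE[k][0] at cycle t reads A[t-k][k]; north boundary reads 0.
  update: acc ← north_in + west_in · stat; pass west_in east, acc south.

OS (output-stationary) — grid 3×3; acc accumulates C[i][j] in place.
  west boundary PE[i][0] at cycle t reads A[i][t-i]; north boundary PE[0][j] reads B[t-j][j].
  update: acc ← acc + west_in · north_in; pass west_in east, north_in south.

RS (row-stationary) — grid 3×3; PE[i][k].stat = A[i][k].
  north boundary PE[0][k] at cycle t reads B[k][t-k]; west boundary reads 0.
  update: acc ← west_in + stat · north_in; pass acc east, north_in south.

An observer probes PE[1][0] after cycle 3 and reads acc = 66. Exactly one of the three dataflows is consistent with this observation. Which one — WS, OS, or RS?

— WS: 3×3; PE[1][0] trace:
  0: (1,0).acc=0  regs=<0,0>
  1: (1,0).acc=60  regs=<4,60>
  2: (1,0).acc=74  regs=<7,74>
  3: (1,0).acc=66  regs=<7,66>
— OS: 3×3; PE[1][0] trace:
  0: (1,0).acc=0  regs=<0,0>
  1: (1,0).acc=32  regs=<8,4>
  2: (1,0).acc=74  regs=<7,6>
  3: (1,0).acc=79  regs=<5,1>
— RS: 3×3; PE[1][0] trace:
  0: (1,0).acc=0  regs=<0,0>
  1: (1,0).acc=32  regs=<32,4>
  2: (1,0).acc=40  regs=<40,5>
  3: (1,0).acc=64  regs=<64,8>

dataflow = WS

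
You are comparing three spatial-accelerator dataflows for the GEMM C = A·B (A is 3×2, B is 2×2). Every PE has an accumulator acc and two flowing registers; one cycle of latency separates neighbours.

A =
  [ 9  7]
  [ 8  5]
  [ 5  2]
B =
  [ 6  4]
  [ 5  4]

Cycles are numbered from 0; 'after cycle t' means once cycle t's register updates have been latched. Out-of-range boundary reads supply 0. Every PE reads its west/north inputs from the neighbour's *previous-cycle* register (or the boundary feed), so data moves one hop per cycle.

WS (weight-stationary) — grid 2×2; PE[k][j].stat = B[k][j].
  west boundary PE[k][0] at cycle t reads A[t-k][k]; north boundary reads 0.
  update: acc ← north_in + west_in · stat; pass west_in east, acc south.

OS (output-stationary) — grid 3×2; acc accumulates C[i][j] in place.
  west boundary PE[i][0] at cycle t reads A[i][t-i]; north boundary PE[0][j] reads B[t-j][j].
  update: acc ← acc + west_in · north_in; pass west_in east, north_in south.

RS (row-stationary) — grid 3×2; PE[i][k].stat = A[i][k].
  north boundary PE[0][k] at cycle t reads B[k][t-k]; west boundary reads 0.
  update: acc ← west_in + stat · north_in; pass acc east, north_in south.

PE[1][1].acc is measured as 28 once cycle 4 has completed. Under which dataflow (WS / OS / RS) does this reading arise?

WS (2×2 grid), PE[1][1]:
  c0 r1c1: 0 / 0 / 0
  c1 r1c1: 0 / 0 / 0
  c2 r1c1: 64 / 7 / 64
  c3 r1c1: 52 / 5 / 52
  c4 r1c1: 28 / 2 / 28
OS (3×2 grid), PE[1][1]:
  c0 r1c1: 0 / 0 / 0
  c1 r1c1: 0 / 0 / 0
  c2 r1c1: 32 / 8 / 4
  c3 r1c1: 52 / 5 / 4
  c4 r1c1: 52 / 0 / 0
RS (3×2 grid), PE[1][1]:
  c0 r1c1: 0 / 0 / 0
  c1 r1c1: 0 / 0 / 0
  c2 r1c1: 73 / 73 / 5
  c3 r1c1: 52 / 52 / 4
  c4 r1c1: 0 / 0 / 0

dataflow = WS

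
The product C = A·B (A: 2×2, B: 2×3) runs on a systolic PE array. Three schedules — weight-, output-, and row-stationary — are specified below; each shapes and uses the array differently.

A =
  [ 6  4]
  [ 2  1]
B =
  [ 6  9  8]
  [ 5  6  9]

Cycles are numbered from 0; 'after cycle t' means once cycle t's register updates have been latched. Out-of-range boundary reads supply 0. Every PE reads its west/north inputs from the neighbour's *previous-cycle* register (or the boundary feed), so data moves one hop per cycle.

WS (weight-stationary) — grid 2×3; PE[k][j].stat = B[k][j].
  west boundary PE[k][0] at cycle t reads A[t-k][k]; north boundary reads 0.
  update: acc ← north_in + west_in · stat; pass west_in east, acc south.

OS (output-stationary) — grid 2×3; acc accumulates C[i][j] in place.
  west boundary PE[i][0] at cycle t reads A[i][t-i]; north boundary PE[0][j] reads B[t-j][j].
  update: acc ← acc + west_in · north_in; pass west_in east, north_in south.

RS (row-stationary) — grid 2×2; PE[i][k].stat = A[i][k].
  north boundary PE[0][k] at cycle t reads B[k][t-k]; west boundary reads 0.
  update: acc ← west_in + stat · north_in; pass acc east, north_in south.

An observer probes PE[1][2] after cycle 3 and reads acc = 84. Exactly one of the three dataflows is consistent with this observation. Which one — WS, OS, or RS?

dataflow = WS

WS [2×3] PE[1][2] across cycles:
  c0 r1c2: 0 / 0 / 0
  c1 r1c2: 0 / 0 / 0
  c2 r1c2: 0 / 0 / 0
  c3 r1c2: 84 / 4 / 84
OS [2×3] PE[1][2] across cycles:
  c0 r1c2: 0 / 0 / 0
  c1 r1c2: 0 / 0 / 0
  c2 r1c2: 0 / 0 / 0
  c3 r1c2: 16 / 2 / 8
— RS: 2×2 array has no PE[1][2].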